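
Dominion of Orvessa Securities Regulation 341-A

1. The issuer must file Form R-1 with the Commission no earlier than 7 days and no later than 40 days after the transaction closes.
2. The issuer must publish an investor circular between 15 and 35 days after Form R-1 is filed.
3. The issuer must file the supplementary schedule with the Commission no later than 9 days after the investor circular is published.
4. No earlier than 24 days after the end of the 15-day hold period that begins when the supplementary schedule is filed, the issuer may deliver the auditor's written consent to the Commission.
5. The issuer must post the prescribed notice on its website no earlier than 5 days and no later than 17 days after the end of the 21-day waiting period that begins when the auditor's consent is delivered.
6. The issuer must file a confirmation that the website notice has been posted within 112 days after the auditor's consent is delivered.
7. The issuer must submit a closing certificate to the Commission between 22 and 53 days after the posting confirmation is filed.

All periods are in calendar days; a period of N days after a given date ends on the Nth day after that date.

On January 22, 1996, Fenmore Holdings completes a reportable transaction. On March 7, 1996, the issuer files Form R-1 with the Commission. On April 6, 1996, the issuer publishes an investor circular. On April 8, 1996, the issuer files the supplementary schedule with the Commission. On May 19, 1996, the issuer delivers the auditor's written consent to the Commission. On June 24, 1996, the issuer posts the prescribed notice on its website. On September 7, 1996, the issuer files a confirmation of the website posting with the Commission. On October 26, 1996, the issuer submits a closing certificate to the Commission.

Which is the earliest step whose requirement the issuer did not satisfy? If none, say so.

Step 1

Step 1 — 7 and 40 days from January 22, 1996 (when the transaction closes) are January 29, 1996 and March 2, 1996 respectively; done March 7, 1996 — 5 days after the window closed.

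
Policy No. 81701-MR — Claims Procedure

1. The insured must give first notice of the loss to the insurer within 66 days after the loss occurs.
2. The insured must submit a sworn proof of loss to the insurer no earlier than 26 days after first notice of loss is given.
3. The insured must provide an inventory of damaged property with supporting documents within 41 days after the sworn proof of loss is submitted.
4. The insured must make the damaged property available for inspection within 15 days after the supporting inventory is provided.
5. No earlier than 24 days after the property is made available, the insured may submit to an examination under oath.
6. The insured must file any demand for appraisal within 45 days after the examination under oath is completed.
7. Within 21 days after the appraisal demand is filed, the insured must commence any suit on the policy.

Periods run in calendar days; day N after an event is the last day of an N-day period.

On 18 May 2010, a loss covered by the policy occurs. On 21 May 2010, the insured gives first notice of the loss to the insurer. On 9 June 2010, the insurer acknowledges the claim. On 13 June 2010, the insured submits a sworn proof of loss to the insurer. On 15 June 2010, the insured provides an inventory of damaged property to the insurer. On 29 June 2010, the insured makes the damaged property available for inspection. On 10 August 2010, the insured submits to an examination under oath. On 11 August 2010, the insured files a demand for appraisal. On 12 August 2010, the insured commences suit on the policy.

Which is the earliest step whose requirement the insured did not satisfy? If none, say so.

Step 2

(1) due by 18 May 2010 + 66 days = 23 July 2010; 21 May 2010 is within that limit.
(2) permitted from 21 May 2010 + 26 days = 16 June 2010 onward; 13 June 2010 is 3 days before the earliest permitted date.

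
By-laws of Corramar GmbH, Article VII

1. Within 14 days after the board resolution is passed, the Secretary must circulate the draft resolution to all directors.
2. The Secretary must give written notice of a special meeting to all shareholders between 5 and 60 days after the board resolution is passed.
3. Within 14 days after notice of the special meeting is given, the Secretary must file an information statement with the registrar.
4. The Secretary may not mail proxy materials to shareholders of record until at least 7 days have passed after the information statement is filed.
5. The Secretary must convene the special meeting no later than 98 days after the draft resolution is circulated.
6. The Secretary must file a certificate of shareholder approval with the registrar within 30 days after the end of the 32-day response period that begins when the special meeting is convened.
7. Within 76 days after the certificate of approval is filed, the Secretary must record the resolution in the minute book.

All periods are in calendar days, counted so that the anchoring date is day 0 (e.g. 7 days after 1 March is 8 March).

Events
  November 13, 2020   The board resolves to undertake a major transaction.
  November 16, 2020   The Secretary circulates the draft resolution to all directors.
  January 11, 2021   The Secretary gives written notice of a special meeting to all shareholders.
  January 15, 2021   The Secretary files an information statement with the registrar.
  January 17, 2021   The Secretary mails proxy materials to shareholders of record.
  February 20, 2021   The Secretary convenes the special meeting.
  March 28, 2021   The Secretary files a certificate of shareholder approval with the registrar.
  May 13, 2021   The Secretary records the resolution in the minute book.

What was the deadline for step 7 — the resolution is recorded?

Step 7 runs from March 28, 2021, when the certificate of approval is filed. 76 days after March 28, 2021 is June 12, 2021.

June 12, 2021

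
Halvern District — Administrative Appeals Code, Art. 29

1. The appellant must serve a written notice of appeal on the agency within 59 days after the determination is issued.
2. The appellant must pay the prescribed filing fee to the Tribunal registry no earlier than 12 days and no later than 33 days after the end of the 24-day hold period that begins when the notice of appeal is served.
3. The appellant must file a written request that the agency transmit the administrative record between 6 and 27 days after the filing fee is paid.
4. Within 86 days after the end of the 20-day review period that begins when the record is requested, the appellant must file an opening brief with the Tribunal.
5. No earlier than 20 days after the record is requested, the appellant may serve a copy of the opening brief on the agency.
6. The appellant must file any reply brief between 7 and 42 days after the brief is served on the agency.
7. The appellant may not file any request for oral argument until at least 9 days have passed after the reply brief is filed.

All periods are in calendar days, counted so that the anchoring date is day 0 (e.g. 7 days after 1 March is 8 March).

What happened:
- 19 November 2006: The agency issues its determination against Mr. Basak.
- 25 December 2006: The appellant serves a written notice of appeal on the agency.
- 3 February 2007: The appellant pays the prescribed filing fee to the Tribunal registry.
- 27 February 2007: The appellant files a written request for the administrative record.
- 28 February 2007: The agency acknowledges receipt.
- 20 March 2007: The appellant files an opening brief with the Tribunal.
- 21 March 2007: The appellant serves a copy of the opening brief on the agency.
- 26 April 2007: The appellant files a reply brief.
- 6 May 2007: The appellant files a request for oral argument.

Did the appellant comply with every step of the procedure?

Yes

Step 1 — counting 59 days from 19 November 2006 (when the determination is issued) gives a deadline of 17 January 2007; done 25 December 2006 — timely.
Step 2 — 12 and 33 days from 18 January 2007 (end of the 24-day hold period, which began when the notice of appeal is served on 25 December 2006) are 30 January 2007 and 20 February 2007 respectively; 3 February 2007 falls inside that range.
Step 3 — 6 and 27 days from 3 February 2007 (when the filing fee is paid) are 9 February 2007 and 2 March 2007 respectively; done 27 February 2007 — within the window.
Step 4 — counting 86 days from 19 March 2007 (end of the 20-day review period, which began when the record is requested on 27 February 2007) gives a deadline of 13 June 2007; done 20 March 2007 — timely.
Step 5 — must wait 20 days from 27 February 2007 (when the record is requested), so not before 19 March 2007; done 21 March 2007 — permitted.
Step 6 — 7 and 42 days from 21 March 2007 (when the brief is served on the agency) are 28 March 2007 and 2 May 2007 respectively; done 26 April 2007 — within the window.
Step 7 — must wait 9 days from 26 April 2007 (when the reply brief is filed), so not before 5 May 2007; done 6 May 2007 — permitted.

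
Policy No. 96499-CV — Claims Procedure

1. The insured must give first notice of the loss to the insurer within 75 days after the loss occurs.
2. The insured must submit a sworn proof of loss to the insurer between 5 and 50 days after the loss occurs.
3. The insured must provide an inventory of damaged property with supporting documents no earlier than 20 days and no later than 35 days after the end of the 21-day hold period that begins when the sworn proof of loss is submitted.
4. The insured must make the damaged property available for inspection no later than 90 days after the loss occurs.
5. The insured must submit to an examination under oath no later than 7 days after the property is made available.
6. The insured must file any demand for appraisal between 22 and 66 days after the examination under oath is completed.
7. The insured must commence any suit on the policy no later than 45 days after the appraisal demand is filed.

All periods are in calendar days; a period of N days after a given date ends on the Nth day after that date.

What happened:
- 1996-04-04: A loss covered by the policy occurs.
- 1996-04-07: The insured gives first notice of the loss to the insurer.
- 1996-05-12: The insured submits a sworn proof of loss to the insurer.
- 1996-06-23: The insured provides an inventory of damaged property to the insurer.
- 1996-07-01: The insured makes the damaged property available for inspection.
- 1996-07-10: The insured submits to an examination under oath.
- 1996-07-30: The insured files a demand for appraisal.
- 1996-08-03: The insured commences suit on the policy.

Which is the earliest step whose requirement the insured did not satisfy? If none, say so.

Step 5

Step 1: 75 days after 1996-04-04 (when the loss occurs) is 1996-06-18; completed 1996-04-07, before the deadline.
Step 2: the window is 5–50 days after 1996-04-04 (when the loss occurs), so 1996-04-09 through 1996-05-24; done 1996-05-12 — within the window.
Step 3: the window is 20–35 days after 1996-06-02 (end of the 21-day hold period, which began when the sworn proof of loss is submitted on 1996-05-12), so 1996-06-22 through 1996-07-07; done 1996-06-23, which is between those dates.
Step 4: 90 days after 1996-04-04 (when the loss occurs) is 1996-07-03; done 1996-07-01 — timely.
Step 5: 7 days after 1996-07-01 (when the property is made available) is 1996-07-08; not done until 1996-07-10, 2 days after the deadline.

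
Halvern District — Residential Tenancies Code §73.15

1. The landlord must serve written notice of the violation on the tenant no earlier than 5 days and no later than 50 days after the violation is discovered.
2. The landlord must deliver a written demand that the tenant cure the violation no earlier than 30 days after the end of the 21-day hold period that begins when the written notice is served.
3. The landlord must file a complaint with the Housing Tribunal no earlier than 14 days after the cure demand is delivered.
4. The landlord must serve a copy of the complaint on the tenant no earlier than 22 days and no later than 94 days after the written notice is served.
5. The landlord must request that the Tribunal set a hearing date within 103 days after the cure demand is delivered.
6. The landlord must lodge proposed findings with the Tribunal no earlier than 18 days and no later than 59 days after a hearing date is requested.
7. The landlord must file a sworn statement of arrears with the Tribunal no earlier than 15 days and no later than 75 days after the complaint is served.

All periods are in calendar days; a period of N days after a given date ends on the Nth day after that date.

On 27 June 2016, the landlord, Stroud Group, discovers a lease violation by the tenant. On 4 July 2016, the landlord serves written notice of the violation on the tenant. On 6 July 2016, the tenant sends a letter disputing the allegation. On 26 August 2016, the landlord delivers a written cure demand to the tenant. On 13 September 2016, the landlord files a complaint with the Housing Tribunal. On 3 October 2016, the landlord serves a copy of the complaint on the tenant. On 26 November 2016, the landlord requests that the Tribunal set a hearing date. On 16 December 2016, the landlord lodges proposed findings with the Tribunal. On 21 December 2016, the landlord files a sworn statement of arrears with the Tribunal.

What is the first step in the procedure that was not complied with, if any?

Step 1 — 5 and 50 days from 27 June 2016 (when the violation is discovered) are 2 July 2016 and 16 August 2016 respectively; 4 July 2016 falls inside that range.
Step 2 — must wait 30 days from 25 July 2016 (end of the 21-day hold period, which began when the written notice is served on 4 July 2016), so not before 24 August 2016; 26 August 2016 is on or after that date.
Step 3 — must wait 14 days from 26 August 2016 (when the cure demand is delivered), so not before 9 September 2016; done 13 September 2016 — permitted.
Step 4 — 22 and 94 days from 4 July 2016 (when the written notice is served) are 26 July 2016 and 6 October 2016 respectively; done 3 October 2016 — within the window.
Step 5 — counting 103 days from 26 August 2016 (when the cure demand is delivered) gives a deadline of 7 December 2016; done 26 November 2016 — timely.
Step 6 — 18 and 59 days from 26 November 2016 (when a hearing date is requested) are 14 December 2016 and 24 January 2017 respectively; 16 December 2016 falls inside that range.
Step 7 — 15 and 75 days from 3 October 2016 (when the complaint is served) are 18 October 2016 and 17 December 2016 respectively; done 21 December 2016 — 4 days after the window closed.
The analysis stops there.

Step 7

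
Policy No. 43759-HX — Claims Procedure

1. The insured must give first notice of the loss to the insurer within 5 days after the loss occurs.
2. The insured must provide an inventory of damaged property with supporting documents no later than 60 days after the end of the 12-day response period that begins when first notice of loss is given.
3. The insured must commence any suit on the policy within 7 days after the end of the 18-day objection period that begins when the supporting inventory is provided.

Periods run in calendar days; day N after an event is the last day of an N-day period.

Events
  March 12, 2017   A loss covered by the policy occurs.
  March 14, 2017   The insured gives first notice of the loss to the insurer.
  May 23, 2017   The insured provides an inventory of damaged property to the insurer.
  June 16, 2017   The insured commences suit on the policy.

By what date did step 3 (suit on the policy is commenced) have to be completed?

The supporting inventory is provided on May 23, 2017; the 18-day objection period therefore ends June 10, 2017, and step 3 runs from that date. 7 days after June 10, 2017 is June 17, 2017.

June 17, 2017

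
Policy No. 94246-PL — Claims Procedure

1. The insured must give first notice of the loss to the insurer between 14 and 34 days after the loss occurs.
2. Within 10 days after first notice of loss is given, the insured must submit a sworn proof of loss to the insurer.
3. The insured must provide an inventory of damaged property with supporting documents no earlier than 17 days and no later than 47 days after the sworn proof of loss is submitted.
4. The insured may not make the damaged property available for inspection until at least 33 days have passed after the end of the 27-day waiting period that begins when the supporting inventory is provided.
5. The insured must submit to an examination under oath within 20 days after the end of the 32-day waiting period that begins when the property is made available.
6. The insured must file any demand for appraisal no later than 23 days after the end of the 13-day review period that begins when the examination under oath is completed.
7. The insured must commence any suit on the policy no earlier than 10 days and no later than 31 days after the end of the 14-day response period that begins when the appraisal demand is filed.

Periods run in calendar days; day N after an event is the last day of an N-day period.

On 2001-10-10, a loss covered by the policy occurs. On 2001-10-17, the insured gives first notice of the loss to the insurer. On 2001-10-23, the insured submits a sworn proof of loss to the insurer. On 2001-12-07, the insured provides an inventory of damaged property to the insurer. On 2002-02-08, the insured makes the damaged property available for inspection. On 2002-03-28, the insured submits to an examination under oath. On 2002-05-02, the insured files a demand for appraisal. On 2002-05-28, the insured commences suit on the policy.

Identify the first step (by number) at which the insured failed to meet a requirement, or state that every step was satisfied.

(1) the permitted window runs from 2001-10-10 + 14 = 2001-10-24 to 2001-10-10 + 34 = 2001-11-13; done 2001-10-17 — 7 days before the window opened.

Step 1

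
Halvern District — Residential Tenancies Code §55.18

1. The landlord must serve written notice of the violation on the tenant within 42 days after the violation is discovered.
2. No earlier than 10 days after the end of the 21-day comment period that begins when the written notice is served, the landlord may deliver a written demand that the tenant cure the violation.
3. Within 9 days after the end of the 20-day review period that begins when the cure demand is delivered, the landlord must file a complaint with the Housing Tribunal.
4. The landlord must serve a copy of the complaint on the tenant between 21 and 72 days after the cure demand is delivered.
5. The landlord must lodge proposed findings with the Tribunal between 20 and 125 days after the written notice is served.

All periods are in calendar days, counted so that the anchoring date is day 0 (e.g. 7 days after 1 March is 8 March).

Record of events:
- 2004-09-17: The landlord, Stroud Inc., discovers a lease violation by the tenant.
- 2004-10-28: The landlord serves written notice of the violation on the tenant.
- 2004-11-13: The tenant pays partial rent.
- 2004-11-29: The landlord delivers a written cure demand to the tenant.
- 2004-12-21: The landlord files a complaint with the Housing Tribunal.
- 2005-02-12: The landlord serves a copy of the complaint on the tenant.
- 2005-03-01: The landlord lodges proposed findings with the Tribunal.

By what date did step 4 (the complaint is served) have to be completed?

2005-02-09

Step 4 runs from 2004-11-29, when the cure demand is delivered. The window is 21–72 days after 2004-11-29; it closes on 2005-02-09.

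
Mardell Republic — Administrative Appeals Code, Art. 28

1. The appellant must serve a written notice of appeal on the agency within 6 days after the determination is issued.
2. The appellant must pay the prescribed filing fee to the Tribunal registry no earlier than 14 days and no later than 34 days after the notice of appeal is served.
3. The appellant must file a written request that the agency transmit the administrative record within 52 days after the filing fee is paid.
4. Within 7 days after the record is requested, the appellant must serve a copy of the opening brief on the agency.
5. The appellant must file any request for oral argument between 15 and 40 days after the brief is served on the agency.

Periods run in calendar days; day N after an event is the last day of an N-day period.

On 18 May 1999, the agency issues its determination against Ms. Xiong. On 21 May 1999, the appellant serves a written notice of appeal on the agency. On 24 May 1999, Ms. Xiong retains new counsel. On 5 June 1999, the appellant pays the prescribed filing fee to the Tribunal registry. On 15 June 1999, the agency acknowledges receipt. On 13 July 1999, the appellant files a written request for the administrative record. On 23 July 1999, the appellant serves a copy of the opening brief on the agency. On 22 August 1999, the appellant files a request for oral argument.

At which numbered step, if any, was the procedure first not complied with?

Step 4

Step 1: 6 days after 18 May 1999 (when the determination is issued) is 24 May 1999; completed 21 May 1999, before the deadline.
Step 2: the window is 14–34 days after 21 May 1999 (when the notice of appeal is served), so 4 June 1999 through 24 June 1999; done 5 June 1999 — within the window.
Step 3: 52 days after 5 June 1999 (when the filing fee is paid) is 27 July 1999; 13 July 1999 is within that limit.
Step 4: 7 days after 13 July 1999 (when the record is requested) is 20 July 1999; 23 July 1999 misses that deadline by 3 days.
That is the first point of non-compliance.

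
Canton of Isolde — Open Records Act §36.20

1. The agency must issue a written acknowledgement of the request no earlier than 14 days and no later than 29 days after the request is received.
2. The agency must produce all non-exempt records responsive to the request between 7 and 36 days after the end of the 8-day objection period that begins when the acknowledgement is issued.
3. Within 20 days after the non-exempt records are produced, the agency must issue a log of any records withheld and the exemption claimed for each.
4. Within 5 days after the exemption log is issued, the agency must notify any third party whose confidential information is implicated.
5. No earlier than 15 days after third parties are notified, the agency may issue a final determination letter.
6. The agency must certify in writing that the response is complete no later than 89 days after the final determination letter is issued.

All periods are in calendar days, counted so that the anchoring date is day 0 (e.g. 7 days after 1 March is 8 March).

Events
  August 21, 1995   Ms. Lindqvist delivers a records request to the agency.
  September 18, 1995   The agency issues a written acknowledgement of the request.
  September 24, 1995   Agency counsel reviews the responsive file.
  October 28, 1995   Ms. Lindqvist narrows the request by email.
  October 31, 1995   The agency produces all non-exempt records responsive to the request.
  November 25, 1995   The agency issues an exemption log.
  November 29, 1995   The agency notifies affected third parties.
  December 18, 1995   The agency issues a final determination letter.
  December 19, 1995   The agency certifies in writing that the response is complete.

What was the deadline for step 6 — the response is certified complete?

Step 6 runs from December 18, 1995, when the final determination letter is issued. 89 days after December 18, 1995 is March 16, 1996.

March 16, 1996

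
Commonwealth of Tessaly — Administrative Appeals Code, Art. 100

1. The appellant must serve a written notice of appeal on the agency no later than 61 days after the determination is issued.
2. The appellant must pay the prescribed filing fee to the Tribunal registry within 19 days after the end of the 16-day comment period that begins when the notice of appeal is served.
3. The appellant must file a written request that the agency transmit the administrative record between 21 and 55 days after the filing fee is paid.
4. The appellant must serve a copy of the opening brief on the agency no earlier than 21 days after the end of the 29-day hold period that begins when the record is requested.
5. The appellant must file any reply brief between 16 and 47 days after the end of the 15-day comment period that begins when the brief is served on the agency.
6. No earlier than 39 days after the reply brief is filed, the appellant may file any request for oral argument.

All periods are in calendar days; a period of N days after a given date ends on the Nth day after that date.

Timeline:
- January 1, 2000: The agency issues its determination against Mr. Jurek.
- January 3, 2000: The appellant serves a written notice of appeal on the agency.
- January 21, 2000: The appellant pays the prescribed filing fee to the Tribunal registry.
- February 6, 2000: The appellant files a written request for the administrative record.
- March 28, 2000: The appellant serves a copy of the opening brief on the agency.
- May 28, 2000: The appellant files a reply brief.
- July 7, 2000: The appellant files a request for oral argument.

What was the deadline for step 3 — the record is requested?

March 16, 2000

Step 3 runs from January 21, 2000, when the filing fee is paid. The window is 21–55 days after January 21, 2000; it closes on March 16, 2000.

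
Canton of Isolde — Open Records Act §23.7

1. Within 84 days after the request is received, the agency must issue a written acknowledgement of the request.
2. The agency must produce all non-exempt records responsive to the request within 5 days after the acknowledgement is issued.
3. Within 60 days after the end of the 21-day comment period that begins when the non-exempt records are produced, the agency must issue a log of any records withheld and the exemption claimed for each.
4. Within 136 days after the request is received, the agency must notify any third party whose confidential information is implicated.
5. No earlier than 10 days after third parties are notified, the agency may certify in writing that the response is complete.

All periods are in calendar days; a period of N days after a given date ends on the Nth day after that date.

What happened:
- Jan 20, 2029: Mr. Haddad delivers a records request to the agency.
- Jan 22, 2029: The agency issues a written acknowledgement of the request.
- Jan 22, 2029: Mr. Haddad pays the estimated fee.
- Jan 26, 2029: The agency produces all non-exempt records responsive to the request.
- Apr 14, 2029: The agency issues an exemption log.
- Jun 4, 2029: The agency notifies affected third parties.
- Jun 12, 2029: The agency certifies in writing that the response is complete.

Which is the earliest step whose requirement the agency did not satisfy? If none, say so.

Step 5

(1) due by Jan 20, 2029 + 84 days = Apr 14, 2029; completed Jan 22, 2029, before the deadline.
(2) due by Jan 22, 2029 + 5 days = Jan 27, 2029; completed Jan 26, 2029, before the deadline.
(3) due by Feb 16, 2029 + 60 days = Apr 17, 2029; completed Apr 14, 2029, before the deadline.
(4) due by Jan 20, 2029 + 136 days = Jun 5, 2029; done Jun 4, 2029 — timely.
(5) permitted from Jun 4, 2029 + 10 days = Jun 14, 2029 onward; Jun 12, 2029 is 2 days before the earliest permitted date.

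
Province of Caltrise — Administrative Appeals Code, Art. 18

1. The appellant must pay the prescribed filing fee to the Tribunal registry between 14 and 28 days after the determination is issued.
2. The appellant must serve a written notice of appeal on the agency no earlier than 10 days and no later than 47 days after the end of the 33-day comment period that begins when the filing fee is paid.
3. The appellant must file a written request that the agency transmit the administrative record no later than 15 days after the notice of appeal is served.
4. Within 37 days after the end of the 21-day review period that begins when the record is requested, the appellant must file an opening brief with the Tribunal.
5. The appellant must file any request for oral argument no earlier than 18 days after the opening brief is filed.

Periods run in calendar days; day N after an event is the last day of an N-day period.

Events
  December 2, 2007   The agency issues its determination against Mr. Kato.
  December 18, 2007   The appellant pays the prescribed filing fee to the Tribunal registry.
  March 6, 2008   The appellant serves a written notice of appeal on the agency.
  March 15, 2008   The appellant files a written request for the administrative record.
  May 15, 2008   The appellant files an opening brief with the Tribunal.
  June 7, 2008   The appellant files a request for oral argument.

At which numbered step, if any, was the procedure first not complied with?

Step 4

Step 1 — 14 and 28 days from December 2, 2007 (when the determination is issued) are December 16, 2007 and December 30, 2007 respectively; done December 18, 2007 — within the window.
Step 2 — 10 and 47 days from January 20, 2008 (end of the 33-day comment period, which began when the filing fee is paid on December 18, 2007) are January 30, 2008 and March 7, 2008 respectively; March 6, 2008 falls inside that range.
Step 3 — counting 15 days from March 6, 2008 (when the notice of appeal is served) gives a deadline of March 21, 2008; done March 15, 2008 — timely.
Step 4 — counting 37 days from April 5, 2008 (end of the 21-day review period, which began when the record is requested on March 15, 2008) gives a deadline of May 12, 2008; not done until May 15, 2008, 3 days after the deadline.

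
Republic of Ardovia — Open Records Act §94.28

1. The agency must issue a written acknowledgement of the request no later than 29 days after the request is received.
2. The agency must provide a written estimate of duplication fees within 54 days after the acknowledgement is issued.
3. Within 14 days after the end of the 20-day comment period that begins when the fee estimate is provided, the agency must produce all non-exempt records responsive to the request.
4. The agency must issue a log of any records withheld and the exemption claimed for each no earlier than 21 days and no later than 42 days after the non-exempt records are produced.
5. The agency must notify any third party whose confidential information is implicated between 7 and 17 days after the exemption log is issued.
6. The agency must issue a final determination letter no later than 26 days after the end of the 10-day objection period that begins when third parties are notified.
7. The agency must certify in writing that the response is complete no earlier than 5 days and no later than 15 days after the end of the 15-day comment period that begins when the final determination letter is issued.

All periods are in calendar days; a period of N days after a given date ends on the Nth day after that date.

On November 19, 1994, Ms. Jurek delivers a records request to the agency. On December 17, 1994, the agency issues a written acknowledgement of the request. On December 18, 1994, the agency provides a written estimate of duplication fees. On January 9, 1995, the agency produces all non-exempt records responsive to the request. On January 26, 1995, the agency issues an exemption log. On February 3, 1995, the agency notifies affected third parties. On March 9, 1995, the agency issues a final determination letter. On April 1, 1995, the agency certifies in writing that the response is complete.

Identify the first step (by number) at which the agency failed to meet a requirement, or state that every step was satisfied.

Step 4

Step 1: 29 days after November 19, 1994 (when the request is received) is December 18, 1994; completed December 17, 1994, before the deadline.
Step 2: 54 days after December 17, 1994 (when the acknowledgement is issued) is February 9, 1995; December 18, 1994 is within that limit.
Step 3: 14 days after January 7, 1995 (end of the 20-day comment period, which began when the fee estimate is provided on December 18, 1994) is January 21, 1995; completed January 9, 1995, before the deadline.
Step 4: the window is 21–42 days after January 9, 1995 (when the non-exempt records are produced), so January 30, 1995 through February 20, 1995; January 26, 1995 is 4 days too early.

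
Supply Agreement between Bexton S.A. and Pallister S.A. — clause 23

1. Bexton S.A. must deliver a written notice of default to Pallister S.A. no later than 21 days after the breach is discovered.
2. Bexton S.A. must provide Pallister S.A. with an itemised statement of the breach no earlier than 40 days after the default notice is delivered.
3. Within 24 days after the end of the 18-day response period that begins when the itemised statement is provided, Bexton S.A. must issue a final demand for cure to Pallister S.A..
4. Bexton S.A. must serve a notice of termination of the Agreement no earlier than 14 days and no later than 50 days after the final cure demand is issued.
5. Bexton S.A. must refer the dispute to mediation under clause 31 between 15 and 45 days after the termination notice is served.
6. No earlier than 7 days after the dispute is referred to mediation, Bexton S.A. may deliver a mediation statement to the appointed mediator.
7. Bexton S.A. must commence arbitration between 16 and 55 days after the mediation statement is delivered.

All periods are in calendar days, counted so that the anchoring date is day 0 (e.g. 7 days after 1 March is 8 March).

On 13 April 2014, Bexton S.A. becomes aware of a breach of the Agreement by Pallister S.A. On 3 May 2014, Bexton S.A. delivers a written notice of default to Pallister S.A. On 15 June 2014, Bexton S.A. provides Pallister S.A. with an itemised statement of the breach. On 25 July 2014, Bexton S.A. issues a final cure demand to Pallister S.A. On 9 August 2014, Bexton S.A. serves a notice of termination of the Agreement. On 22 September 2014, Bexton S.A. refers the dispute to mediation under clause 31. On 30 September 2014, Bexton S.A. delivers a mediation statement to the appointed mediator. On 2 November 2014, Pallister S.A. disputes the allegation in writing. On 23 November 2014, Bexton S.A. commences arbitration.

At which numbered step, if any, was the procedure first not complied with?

Step 1 — counting 21 days from 13 April 2014 (when the breach is discovered) gives a deadline of 4 May 2014; 3 May 2014 is within that limit.
Step 2 — must wait 40 days from 3 May 2014 (when the default notice is delivered), so not before 12 June 2014; 15 June 2014 is on or after that date.
Step 3 — counting 24 days from 3 July 2014 (end of the 18-day response period, which began when the itemised statement is provided on 15 June 2014) gives a deadline of 27 July 2014; 25 July 2014 is within that limit.
Step 4 — 14 and 50 days from 25 July 2014 (when the final cure demand is issued) are 8 August 2014 and 13 September 2014 respectively; 9 August 2014 falls inside that range.
Step 5 — 15 and 45 days from 9 August 2014 (when the termination notice is served) are 24 August 2014 and 23 September 2014 respectively; done 22 September 2014 — within the window.
Step 6 — must wait 7 days from 22 September 2014 (when the dispute is referred to mediation), so not before 29 September 2014; done 30 September 2014 — permitted.
Step 7 — 16 and 55 days from 30 September 2014 (when the mediation statement is delivered) are 16 October 2014 and 24 November 2014 respectively; done 23 November 2014 — within the window.

None — every step was satisfied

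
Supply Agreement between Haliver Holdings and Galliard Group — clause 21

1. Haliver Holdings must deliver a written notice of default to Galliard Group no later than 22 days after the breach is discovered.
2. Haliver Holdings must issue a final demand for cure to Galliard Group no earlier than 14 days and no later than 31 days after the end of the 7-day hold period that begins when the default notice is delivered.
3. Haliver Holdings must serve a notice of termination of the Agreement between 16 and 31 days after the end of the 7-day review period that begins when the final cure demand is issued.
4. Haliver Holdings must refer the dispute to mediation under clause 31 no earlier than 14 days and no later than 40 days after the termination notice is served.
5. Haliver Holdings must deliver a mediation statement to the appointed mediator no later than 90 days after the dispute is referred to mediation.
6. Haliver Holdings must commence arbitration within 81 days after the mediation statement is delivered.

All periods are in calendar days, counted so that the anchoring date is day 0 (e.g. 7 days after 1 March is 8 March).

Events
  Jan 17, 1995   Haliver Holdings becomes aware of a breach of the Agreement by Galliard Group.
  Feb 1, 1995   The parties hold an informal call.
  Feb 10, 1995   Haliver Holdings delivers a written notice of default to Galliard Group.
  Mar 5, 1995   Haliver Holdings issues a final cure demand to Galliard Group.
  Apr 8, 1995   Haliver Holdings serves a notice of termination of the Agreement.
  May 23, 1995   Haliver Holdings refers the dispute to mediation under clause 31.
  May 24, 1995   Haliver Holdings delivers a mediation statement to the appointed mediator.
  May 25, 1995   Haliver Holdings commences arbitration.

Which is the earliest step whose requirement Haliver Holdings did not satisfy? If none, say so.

Step 1 — counting 22 days from Jan 17, 1995 (when the breach is discovered) gives a deadline of Feb 8, 1995; not done until Feb 10, 1995, 2 days after the deadline.

Step 1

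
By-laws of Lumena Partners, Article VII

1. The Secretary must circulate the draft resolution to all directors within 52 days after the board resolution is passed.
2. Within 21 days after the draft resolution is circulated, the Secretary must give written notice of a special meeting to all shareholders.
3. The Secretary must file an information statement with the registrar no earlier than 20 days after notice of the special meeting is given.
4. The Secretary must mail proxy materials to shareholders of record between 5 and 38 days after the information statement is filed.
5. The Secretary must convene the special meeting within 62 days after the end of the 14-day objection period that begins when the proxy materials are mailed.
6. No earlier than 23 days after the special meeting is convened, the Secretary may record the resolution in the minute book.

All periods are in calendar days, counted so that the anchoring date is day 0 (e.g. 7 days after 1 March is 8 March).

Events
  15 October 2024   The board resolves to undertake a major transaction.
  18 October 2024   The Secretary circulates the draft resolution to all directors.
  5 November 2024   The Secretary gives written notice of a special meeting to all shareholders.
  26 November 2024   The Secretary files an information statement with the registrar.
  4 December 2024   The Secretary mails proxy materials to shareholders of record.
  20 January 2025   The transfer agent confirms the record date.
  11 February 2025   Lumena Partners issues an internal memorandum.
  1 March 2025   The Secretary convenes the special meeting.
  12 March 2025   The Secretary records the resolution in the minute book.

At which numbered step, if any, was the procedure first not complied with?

Step 1: 52 days after 15 October 2024 (when the board resolution is passed) is 6 December 2024; done 18 October 2024 — timely.
Step 2: 21 days after 18 October 2024 (when the draft resolution is circulated) is 8 November 2024; 5 November 2024 is within that limit.
Step 3: the earliest permitted date is 20 days after 5 November 2024 (when notice of the special meeting is given), i.e. 25 November 2024; done 26 November 2024 — permitted.
Step 4: the window is 5–38 days after 26 November 2024 (when the information statement is filed), so 1 December 2024 through 3 January 2025; done 4 December 2024 — within the window.
Step 5: 62 days after 18 December 2024 (end of the 14-day objection period, which began when the proxy materials are mailed on 4 December 2024) is 18 February 2025; not done until 1 March 2025, 11 days after the deadline.
The procedure was therefore not followed at step 5.

Step 5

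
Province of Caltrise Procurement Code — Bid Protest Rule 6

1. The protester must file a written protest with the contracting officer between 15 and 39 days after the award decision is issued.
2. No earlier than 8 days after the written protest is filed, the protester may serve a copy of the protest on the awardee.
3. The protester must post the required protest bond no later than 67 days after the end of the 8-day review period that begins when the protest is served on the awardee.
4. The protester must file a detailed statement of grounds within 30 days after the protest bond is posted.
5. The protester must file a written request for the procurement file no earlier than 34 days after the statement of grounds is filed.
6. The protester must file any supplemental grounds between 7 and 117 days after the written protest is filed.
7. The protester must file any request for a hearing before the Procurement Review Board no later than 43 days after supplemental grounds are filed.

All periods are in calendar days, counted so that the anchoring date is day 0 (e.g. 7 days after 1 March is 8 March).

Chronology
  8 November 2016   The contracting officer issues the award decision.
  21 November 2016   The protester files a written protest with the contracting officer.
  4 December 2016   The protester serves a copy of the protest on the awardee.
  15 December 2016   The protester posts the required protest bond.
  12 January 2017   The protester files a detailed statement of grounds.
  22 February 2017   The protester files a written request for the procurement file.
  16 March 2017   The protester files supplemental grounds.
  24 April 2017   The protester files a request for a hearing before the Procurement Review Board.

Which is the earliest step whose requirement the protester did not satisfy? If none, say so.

Step 1: the window is 15–39 days after 8 November 2016 (when the award decision is issued), so 23 November 2016 through 17 December 2016; done 21 November 2016 — 2 days before the window opened.

Step 1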